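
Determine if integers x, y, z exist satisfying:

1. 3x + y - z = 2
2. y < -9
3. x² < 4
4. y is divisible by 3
Yes

Take x = 0, y = -12, z = -14. Substituting into each constraint:
  (1) 3(0) + (-12) + 14 = 2 ✓
  (2) -12 < -9 ✓
  (3) x² = (0)² = 0, and 0 < 4 ✓
  (4) -12 = 3 × -4, remainder 0 ✓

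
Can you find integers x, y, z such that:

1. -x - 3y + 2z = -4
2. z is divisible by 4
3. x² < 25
Yes

Take x = 4, y = 0, z = 0. Substituting into each constraint:
  (1) (-4) - 3(0) + 2(0) = -4 ✓
  (2) 0 = 4 × 0, remainder 0 ✓
  (3) x² = (4)² = 16, and 16 < 25 ✓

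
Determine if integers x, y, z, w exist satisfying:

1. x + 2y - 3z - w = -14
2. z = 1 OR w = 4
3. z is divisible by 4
Yes

Take x = 0, y = -5, z = 0, w = 4. Substituting into each constraint:
  (1) 0 + 2(-5) - 3(0) + (-4) = -14 ✓
  (2) w = 4, target 4 ✓ (second branch holds)
  (3) 0 = 4 × 0, remainder 0 ✓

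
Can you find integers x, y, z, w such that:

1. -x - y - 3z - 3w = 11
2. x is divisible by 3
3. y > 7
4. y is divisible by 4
Yes

Take x = -33, y = 16, z = 1, w = 1. Substituting into each constraint:
  (1) 33 + (-16) - 3(1) - 3(1) = 11 ✓
  (2) -33 = 3 × -11, remainder 0 ✓
  (3) 16 > 7 ✓
  (4) 16 = 4 × 4, remainder 0 ✓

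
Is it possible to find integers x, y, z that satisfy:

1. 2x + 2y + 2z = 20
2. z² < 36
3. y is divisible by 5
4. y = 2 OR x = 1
Yes

Take x = 1, y = 5, z = 4. Substituting into each constraint:
  (1) 2(1) + 2(5) + 2(4) = 20 ✓
  (2) z² = (4)² = 16, and 16 < 36 ✓
  (3) 5 = 5 × 1, remainder 0 ✓
  (4) x = 1, target 1 ✓ (second branch holds)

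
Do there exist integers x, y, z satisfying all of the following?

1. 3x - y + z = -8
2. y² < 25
Yes

Take x = 0, y = 0, z = -8. Substituting into each constraint:
  (1) 3(0) + 0 + (-8) = -8 ✓
  (2) y² = (0)² = 0, and 0 < 25 ✓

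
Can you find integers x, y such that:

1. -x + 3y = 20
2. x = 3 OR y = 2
Yes

Take x = -14, y = 2. Substituting into each constraint:
  (1) 14 + 3(2) = 20 ✓
  (2) y = 2, target 2 ✓ (second branch holds)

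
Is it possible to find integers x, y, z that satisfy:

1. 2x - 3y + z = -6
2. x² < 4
Yes

Take x = 0, y = 0, z = -6. Substituting into each constraint:
  (1) 2(0) - 3(0) + (-6) = -6 ✓
  (2) x² = (0)² = 0, and 0 < 4 ✓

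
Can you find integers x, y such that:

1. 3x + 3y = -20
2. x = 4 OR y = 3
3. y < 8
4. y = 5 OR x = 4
No

Even the single constraint (3x + 3y = -20) is infeasible over the integers.

  - 3x + 3y = -20: every term on the left is divisible by 3, so the LHS ≡ 0 (mod 3), but the RHS -20 is not — no integer solution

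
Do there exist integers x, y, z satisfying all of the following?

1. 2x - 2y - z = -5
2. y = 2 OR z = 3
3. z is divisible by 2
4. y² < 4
No

A contradictory subset is {y = 2 OR z = 3, z is divisible by 2, y² < 4}. No integer assignment can satisfy these jointly:

  - y = 2 OR z = 3: forces a choice: either y = 2 or z = 3
  - z is divisible by 2: restricts z to multiples of 2
  - y² < 4: restricts y to |y| ≤ 1

Split on the disjunction (y = 2 OR z = 3):
  • If y = 2: this contradicts y² < 4, which requires |y| ≤ 1.
  • If z = 3: this contradicts the divisibility constraint — 3 is not a multiple of 2.
Both branches are infeasible, so the system has no integer solution.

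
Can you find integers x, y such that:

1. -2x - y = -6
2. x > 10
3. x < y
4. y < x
No

A contradictory subset is {x < y, y < x}. No integer assignment can satisfy these jointly:

  - x < y: bounds one variable relative to another variable
  - y < x: bounds one variable relative to another variable

Direct contradiction: y > x and x > y cannot both hold.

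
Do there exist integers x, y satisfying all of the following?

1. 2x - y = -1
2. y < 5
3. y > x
Yes

Take x = 0, y = 1. Substituting into each constraint:
  (1) 2(0) + (-1) = -1 ✓
  (2) 1 < 5 ✓
  (3) 1 > 0 ✓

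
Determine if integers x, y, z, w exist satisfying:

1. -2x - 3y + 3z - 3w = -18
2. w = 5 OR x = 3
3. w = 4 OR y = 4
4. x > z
Yes

Take x = 3, y = 2, z = 2, w = 4. Substituting into each constraint:
  (1) -2(3) - 3(2) + 3(2) - 3(4) = -18 ✓
  (2) x = 3, target 3 ✓ (second branch holds)
  (3) w = 4, target 4 ✓ (first branch holds)
  (4) 3 > 2 ✓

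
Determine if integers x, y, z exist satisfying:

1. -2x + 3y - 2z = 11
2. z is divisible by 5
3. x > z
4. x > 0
Yes

Take x = 2, y = 5, z = 0. Substituting into each constraint:
  (1) -2(2) + 3(5) - 2(0) = 11 ✓
  (2) 0 = 5 × 0, remainder 0 ✓
  (3) 2 > 0 ✓
  (4) 2 > 0 ✓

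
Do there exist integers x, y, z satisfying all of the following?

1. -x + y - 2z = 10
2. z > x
Yes

Take x = 0, y = 12, z = 1. Substituting into each constraint:
  (1) 0 + 12 - 2(1) = 10 ✓
  (2) 1 > 0 ✓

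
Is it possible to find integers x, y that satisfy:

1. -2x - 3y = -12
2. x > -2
Yes

Take x = 6, y = 0. Substituting into each constraint:
  (1) -2(6) - 3(0) = -12 ✓
  (2) 6 > -2 ✓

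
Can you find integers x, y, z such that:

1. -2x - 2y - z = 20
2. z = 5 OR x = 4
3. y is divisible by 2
Yes

Take x = 4, y = 0, z = -28. Substituting into each constraint:
  (1) -2(4) - 2(0) + 28 = 20 ✓
  (2) x = 4, target 4 ✓ (second branch holds)
  (3) 0 = 2 × 0, remainder 0 ✓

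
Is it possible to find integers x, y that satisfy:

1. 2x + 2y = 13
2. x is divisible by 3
No

Even the single constraint (2x + 2y = 13) is infeasible over the integers.

  - 2x + 2y = 13: every term on the left is divisible by 2, so the LHS ≡ 0 (mod 2), but the RHS 13 is not — no integer solution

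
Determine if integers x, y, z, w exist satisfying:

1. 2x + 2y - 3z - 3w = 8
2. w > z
Yes

Take x = 0, y = 1, z = -2, w = 0. Substituting into each constraint:
  (1) 2(0) + 2(1) - 3(-2) - 3(0) = 8 ✓
  (2) 0 > -2 ✓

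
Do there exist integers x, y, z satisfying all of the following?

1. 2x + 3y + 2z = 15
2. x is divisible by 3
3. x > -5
Yes

Take x = 0, y = 1, z = 6. Substituting into each constraint:
  (1) 2(0) + 3(1) + 2(6) = 15 ✓
  (2) 0 = 3 × 0, remainder 0 ✓
  (3) 0 > -5 ✓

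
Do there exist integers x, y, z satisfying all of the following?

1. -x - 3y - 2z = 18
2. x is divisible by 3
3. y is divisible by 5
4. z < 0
Yes

Take x = 0, y = 0, z = -9. Substituting into each constraint:
  (1) 0 - 3(0) - 2(-9) = 18 ✓
  (2) 0 = 3 × 0, remainder 0 ✓
  (3) 0 = 5 × 0, remainder 0 ✓
  (4) -9 < 0 ✓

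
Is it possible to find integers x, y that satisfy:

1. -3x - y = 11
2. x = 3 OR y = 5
Yes

Take x = 3, y = -20. Substituting into each constraint:
  (1) -3(3) + 20 = 11 ✓
  (2) x = 3, target 3 ✓ (first branch holds)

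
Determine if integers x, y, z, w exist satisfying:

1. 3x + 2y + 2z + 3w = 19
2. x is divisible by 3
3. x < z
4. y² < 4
Yes

Take x = 0, y = 0, z = 2, w = 5. Substituting into each constraint:
  (1) 3(0) + 2(0) + 2(2) + 3(5) = 19 ✓
  (2) 0 = 3 × 0, remainder 0 ✓
  (3) 0 < 2 ✓
  (4) y² = (0)² = 0, and 0 < 4 ✓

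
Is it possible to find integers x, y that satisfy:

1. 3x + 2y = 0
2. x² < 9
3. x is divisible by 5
Yes

Take x = 0, y = 0. Substituting into each constraint:
  (1) 3(0) + 2(0) = 0 ✓
  (2) x² = (0)² = 0, and 0 < 9 ✓
  (3) 0 = 5 × 0, remainder 0 ✓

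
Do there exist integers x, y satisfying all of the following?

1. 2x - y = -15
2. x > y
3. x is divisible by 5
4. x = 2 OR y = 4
No

A contradictory subset is {2x - y = -15, x > y, x = 2 OR y = 4}. No integer assignment can satisfy these jointly:

  - 2x - y = -15: is a linear equation tying the variables together
  - x > y: bounds one variable relative to another variable
  - x = 2 OR y = 4: forces a choice: either x = 2 or y = 4

Split on the disjunction (x = 2 OR y = 4):
  • If x = 2: the equation forces y = 19, giving (x, y) = (2, 19), which violates x > y.
  • If y = 4: with y = 4, every remaining term of the linear equation is divisible by 2, so the left side is ≡ 0 (mod 2); but the right side -11 ≡ 1 (mod 2). No integers can satisfy it.
Both branches are infeasible, so the system has no integer solution.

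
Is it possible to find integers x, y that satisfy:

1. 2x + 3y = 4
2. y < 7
Yes

Take x = 2, y = 0. Substituting into each constraint:
  (1) 2(2) + 3(0) = 4 ✓
  (2) 0 < 7 ✓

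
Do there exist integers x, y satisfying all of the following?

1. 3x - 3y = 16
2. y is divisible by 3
No

Even the single constraint (3x - 3y = 16) is infeasible over the integers.

  - 3x - 3y = 16: every term on the left is divisible by 3, so the LHS ≡ 0 (mod 3), but the RHS 16 is not — no integer solution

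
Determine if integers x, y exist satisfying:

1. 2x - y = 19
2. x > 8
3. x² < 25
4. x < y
No

A contradictory subset is {x > 8, x² < 25}. No integer assignment can satisfy these jointly:

  - x > 8: bounds one variable relative to a constant
  - x² < 25: restricts x to |x| ≤ 4

Direct contradiction: the bounds on x require x ≥ 9 and x ≤ 4 simultaneously, which is empty.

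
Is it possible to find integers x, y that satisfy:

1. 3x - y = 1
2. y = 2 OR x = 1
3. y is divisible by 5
No

The full constraint system is jointly infeasible over the integers. Each constraint and what it forces:

  - 3x - y = 1: is a linear equation tying the variables together
  - y = 2 OR x = 1: forces a choice: either y = 2 or x = 1
  - y is divisible by 5: restricts y to multiples of 5

Split on the disjunction (y = 2 OR x = 1):
  • If y = 2: this contradicts the divisibility constraint — 2 is not a multiple of 5.
  • If x = 1: with x = 1, writing y = 5y', every remaining term of the linear equation is divisible by 5, so the left side is ≡ 0 (mod 5); but the right side -2 ≡ 3 (mod 5). No integers can satisfy it.
Both branches are infeasible, so the system has no integer solution.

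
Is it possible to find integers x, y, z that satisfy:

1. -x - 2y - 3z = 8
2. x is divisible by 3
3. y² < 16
Yes

Take x = 0, y = 2, z = -4. Substituting into each constraint:
  (1) 0 - 2(2) - 3(-4) = 8 ✓
  (2) 0 = 3 × 0, remainder 0 ✓
  (3) y² = (2)² = 4, and 4 < 16 ✓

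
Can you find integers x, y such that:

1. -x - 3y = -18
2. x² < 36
Yes

Take x = 0, y = 6. Substituting into each constraint:
  (1) 0 - 3(6) = -18 ✓
  (2) x² = (0)² = 0, and 0 < 36 ✓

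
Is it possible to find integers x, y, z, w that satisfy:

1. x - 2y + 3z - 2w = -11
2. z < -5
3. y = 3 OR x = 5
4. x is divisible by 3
Yes

Take x = 6, y = 3, z = -7, w = -5. Substituting into each constraint:
  (1) 6 - 2(3) + 3(-7) - 2(-5) = -11 ✓
  (2) -7 < -5 ✓
  (3) y = 3, target 3 ✓ (first branch holds)
  (4) 6 = 3 × 2, remainder 0 ✓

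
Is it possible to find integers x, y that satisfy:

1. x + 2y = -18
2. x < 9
Yes

Take x = 0, y = -9. Substituting into each constraint:
  (1) 0 + 2(-9) = -18 ✓
  (2) 0 < 9 ✓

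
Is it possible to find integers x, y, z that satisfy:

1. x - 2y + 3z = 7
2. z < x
Yes

Take x = 1, y = -3, z = 0. Substituting into each constraint:
  (1) 1 - 2(-3) + 3(0) = 7 ✓
  (2) 0 < 1 ✓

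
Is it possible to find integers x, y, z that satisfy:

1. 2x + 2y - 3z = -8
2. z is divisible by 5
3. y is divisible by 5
Yes

Take x = -4, y = 0, z = 0. Substituting into each constraint:
  (1) 2(-4) + 2(0) - 3(0) = -8 ✓
  (2) 0 = 5 × 0, remainder 0 ✓
  (3) 0 = 5 × 0, remainder 0 ✓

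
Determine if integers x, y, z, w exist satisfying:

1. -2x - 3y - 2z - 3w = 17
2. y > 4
Yes

Take x = -16, y = 5, z = 0, w = 0. Substituting into each constraint:
  (1) -2(-16) - 3(5) - 2(0) - 3(0) = 17 ✓
  (2) 5 > 4 ✓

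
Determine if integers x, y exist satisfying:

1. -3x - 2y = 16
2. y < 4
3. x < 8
Yes

Take x = 0, y = -8. Substituting into each constraint:
  (1) -3(0) - 2(-8) = 16 ✓
  (2) -8 < 4 ✓
  (3) 0 < 8 ✓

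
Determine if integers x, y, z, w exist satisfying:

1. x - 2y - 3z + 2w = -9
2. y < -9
Yes

Take x = -29, y = -10, z = 0, w = 0. Substituting into each constraint:
  (1) (-29) - 2(-10) - 3(0) + 2(0) = -9 ✓
  (2) -10 < -9 ✓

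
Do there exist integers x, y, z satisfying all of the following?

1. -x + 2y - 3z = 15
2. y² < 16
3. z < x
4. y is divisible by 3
Yes

Take x = 0, y = 3, z = -3. Substituting into each constraint:
  (1) 0 + 2(3) - 3(-3) = 15 ✓
  (2) y² = (3)² = 9, and 9 < 16 ✓
  (3) -3 < 0 ✓
  (4) 3 = 3 × 1, remainder 0 ✓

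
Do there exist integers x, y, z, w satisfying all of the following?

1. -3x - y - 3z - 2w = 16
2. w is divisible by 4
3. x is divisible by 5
Yes

Take x = 0, y = -16, z = 0, w = 0. Substituting into each constraint:
  (1) -3(0) + 16 - 3(0) - 2(0) = 16 ✓
  (2) 0 = 4 × 0, remainder 0 ✓
  (3) 0 = 5 × 0, remainder 0 ✓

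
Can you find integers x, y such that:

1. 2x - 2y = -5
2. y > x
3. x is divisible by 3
No

Even the single constraint (2x - 2y = -5) is infeasible over the integers.

  - 2x - 2y = -5: every term on the left is divisible by 2, so the LHS ≡ 0 (mod 2), but the RHS -5 is not — no integer solution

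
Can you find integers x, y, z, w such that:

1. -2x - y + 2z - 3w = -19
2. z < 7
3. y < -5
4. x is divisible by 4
Yes

Take x = 0, y = -8, z = 0, w = 9. Substituting into each constraint:
  (1) -2(0) + 8 + 2(0) - 3(9) = -19 ✓
  (2) 0 < 7 ✓
  (3) -8 < -5 ✓
  (4) 0 = 4 × 0, remainder 0 ✓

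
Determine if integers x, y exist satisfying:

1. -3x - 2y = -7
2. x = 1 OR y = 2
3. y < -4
No

The full constraint system is jointly infeasible over the integers. Each constraint and what it forces:

  - -3x - 2y = -7: is a linear equation tying the variables together
  - x = 1 OR y = 2: forces a choice: either x = 1 or y = 2
  - y < -4: bounds one variable relative to a constant

Split on the disjunction (x = 1 OR y = 2):
  • If x = 1: the equation forces y = 2, which contradicts the bound y ≤ -5.
  • If y = 2: this contradicts the bound y ≤ -5.
Both branches are infeasible, so the system has no integer solution.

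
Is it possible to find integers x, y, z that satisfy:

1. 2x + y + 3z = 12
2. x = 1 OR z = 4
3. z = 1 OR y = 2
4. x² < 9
Yes

Take x = 1, y = 7, z = 1. Substituting into each constraint:
  (1) 2(1) + 7 + 3(1) = 12 ✓
  (2) x = 1, target 1 ✓ (first branch holds)
  (3) z = 1, target 1 ✓ (first branch holds)
  (4) x² = (1)² = 1, and 1 < 9 ✓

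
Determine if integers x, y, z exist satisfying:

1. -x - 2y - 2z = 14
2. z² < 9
Yes

Take x = -14, y = 0, z = 0. Substituting into each constraint:
  (1) 14 - 2(0) - 2(0) = 14 ✓
  (2) z² = (0)² = 0, and 0 < 9 ✓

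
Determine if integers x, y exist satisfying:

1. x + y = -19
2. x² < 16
Yes

Take x = 0, y = -19. Substituting into each constraint:
  (1) 0 + (-19) = -19 ✓
  (2) x² = (0)² = 0, and 0 < 16 ✓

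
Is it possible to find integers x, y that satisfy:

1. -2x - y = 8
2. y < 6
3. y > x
Yes

Take x = -4, y = 0. Substituting into each constraint:
  (1) -2(-4) + 0 = 8 ✓
  (2) 0 < 6 ✓
  (3) 0 > -4 ✓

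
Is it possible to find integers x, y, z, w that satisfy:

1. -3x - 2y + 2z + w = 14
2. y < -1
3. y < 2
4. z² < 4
Yes

Take x = 0, y = -7, z = 0, w = 0. Substituting into each constraint:
  (1) -3(0) - 2(-7) + 2(0) + 0 = 14 ✓
  (2) -7 < -1 ✓
  (3) -7 < 2 ✓
  (4) z² = (0)² = 0, and 0 < 4 ✓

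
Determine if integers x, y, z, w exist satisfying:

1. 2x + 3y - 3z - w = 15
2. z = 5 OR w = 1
Yes

Take x = 2, y = 4, z = 0, w = 1. Substituting into each constraint:
  (1) 2(2) + 3(4) - 3(0) + (-1) = 15 ✓
  (2) w = 1, target 1 ✓ (second branch holds)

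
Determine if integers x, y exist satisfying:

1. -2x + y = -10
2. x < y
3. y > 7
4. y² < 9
No

A contradictory subset is {y > 7, y² < 9}. No integer assignment can satisfy these jointly:

  - y > 7: bounds one variable relative to a constant
  - y² < 9: restricts y to |y| ≤ 2

Direct contradiction: the bounds on y require y ≥ 8 and y ≤ 2 simultaneously, which is empty.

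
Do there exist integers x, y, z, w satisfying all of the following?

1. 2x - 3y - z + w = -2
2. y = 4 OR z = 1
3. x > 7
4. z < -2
Yes

Take x = 8, y = 4, z = -3, w = -9. Substituting into each constraint:
  (1) 2(8) - 3(4) + 3 + (-9) = -2 ✓
  (2) y = 4, target 4 ✓ (first branch holds)
  (3) 8 > 7 ✓
  (4) -3 < -2 ✓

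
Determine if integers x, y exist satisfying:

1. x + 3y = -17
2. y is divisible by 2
Yes

Take x = -17, y = 0. Substituting into each constraint:
  (1) (-17) + 3(0) = -17 ✓
  (2) 0 = 2 × 0, remainder 0 ✓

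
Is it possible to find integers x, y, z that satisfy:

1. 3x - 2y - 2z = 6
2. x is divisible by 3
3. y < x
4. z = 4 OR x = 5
Yes

Take x = 0, y = -7, z = 4. Substituting into each constraint:
  (1) 3(0) - 2(-7) - 2(4) = 6 ✓
  (2) 0 = 3 × 0, remainder 0 ✓
  (3) -7 < 0 ✓
  (4) z = 4, target 4 ✓ (first branch holds)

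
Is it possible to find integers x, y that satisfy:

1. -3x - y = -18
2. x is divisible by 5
Yes

Take x = 0, y = 18. Substituting into each constraint:
  (1) -3(0) + (-18) = -18 ✓
  (2) 0 = 5 × 0, remainder 0 ✓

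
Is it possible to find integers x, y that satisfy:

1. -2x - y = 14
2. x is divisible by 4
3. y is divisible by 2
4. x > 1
Yes

Take x = 4, y = -22. Substituting into each constraint:
  (1) -2(4) + 22 = 14 ✓
  (2) 4 = 4 × 1, remainder 0 ✓
  (3) -22 = 2 × -11, remainder 0 ✓
  (4) 4 > 1 ✓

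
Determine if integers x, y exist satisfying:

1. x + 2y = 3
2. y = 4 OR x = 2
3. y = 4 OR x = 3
Yes

Take x = -5, y = 4. Substituting into each constraint:
  (1) (-5) + 2(4) = 3 ✓
  (2) y = 4, target 4 ✓ (first branch holds)
  (3) y = 4, target 4 ✓ (first branch holds)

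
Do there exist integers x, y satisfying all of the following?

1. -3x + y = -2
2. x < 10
Yes

Take x = 0, y = -2. Substituting into each constraint:
  (1) -3(0) + (-2) = -2 ✓
  (2) 0 < 10 ✓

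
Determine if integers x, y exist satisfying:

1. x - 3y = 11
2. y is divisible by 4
Yes

Take x = 11, y = 0. Substituting into each constraint:
  (1) 11 - 3(0) = 11 ✓
  (2) 0 = 4 × 0, remainder 0 ✓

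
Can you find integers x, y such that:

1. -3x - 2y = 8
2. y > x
Yes

Take x = -2, y = -1. Substituting into each constraint:
  (1) -3(-2) - 2(-1) = 8 ✓
  (2) -1 > -2 ✓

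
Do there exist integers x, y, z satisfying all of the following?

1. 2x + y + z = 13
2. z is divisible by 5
Yes

Take x = 6, y = 1, z = 0. Substituting into each constraint:
  (1) 2(6) + 1 + 0 = 13 ✓
  (2) 0 = 5 × 0, remainder 0 ✓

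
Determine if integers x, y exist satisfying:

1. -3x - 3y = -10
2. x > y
No

Even the single constraint (-3x - 3y = -10) is infeasible over the integers.

  - -3x - 3y = -10: every term on the left is divisible by 3, so the LHS ≡ 0 (mod 3), but the RHS -10 is not — no integer solution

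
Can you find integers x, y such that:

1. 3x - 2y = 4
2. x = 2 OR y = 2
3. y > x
No

The full constraint system is jointly infeasible over the integers. Each constraint and what it forces:

  - 3x - 2y = 4: is a linear equation tying the variables together
  - x = 2 OR y = 2: forces a choice: either x = 2 or y = 2
  - y > x: bounds one variable relative to another variable

Split on the disjunction (x = 2 OR y = 2):
  • If x = 2: the equation forces y = 1, giving (x, y) = (2, 1), which violates y > x.
  • If y = 2: with y = 2, every remaining term of the linear equation is divisible by 3, so the left side is ≡ 0 (mod 3); but the right side 8 ≡ 2 (mod 3). No integers can satisfy it.
Both branches are infeasible, so the system has no integer solution.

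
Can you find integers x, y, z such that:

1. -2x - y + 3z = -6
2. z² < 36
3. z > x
Yes

Take x = -1, y = 8, z = 0. Substituting into each constraint:
  (1) -2(-1) + (-8) + 3(0) = -6 ✓
  (2) z² = (0)² = 0, and 0 < 36 ✓
  (3) 0 > -1 ✓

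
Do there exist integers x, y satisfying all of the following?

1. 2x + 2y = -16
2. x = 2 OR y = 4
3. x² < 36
Yes

Take x = 2, y = -10. Substituting into each constraint:
  (1) 2(2) + 2(-10) = -16 ✓
  (2) x = 2, target 2 ✓ (first branch holds)
  (3) x² = (2)² = 4, and 4 < 36 ✓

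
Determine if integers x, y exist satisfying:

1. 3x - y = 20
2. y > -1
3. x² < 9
No

The full constraint system is jointly infeasible over the integers. Each constraint and what it forces:

  - 3x - y = 20: is a linear equation tying the variables together
  - y > -1: bounds one variable relative to a constant
  - x² < 9: restricts x to |x| ≤ 2

Range argument: with x ∈ [-2, 2], y ∈ [0, ∞], the left side of the equation is at most 6, but the right side is 20 > 6. No integer solution exists.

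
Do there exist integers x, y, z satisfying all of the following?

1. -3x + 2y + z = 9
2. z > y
Yes

Take x = -2, y = 0, z = 3. Substituting into each constraint:
  (1) -3(-2) + 2(0) + 3 = 9 ✓
  (2) 3 > 0 ✓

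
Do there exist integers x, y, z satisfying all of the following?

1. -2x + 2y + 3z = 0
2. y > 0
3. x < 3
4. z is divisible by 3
Yes

Take x = 1, y = 1, z = 0. Substituting into each constraint:
  (1) -2(1) + 2(1) + 3(0) = 0 ✓
  (2) 1 > 0 ✓
  (3) 1 < 3 ✓
  (4) 0 = 3 × 0, remainder 0 ✓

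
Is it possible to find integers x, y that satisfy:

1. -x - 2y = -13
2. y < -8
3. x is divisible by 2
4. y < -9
No

A contradictory subset is {-x - 2y = -13, x is divisible by 2}. No integer assignment can satisfy these jointly:

  - -x - 2y = -13: is a linear equation tying the variables together
  - x is divisible by 2: restricts x to multiples of 2

Modular obstruction: writing x = 2x', every remaining term of the linear equation is divisible by 2, so the left side is ≡ 0 (mod 2); but the right side -13 ≡ 1 (mod 2). No integers can satisfy it.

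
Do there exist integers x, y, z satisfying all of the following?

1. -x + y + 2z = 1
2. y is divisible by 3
Yes

Take x = -1, y = 0, z = 0. Substituting into each constraint:
  (1) 1 + 0 + 2(0) = 1 ✓
  (2) 0 = 3 × 0, remainder 0 ✓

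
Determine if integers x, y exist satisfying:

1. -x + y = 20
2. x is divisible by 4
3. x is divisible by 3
Yes

Take x = 0, y = 20. Substituting into each constraint:
  (1) 0 + 20 = 20 ✓
  (2) 0 = 4 × 0, remainder 0 ✓
  (3) 0 = 3 × 0, remainder 0 ✓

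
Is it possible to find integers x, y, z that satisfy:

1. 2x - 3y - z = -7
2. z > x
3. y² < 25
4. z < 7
Yes

Take x = 0, y = 2, z = 1. Substituting into each constraint:
  (1) 2(0) - 3(2) + (-1) = -7 ✓
  (2) 1 > 0 ✓
  (3) y² = (2)² = 4, and 4 < 25 ✓
  (4) 1 < 7 ✓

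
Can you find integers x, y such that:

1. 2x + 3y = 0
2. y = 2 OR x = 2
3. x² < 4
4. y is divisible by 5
No

A contradictory subset is {y = 2 OR x = 2, x² < 4, y is divisible by 5}. No integer assignment can satisfy these jointly:

  - y = 2 OR x = 2: forces a choice: either y = 2 or x = 2
  - x² < 4: restricts x to |x| ≤ 1
  - y is divisible by 5: restricts y to multiples of 5

Split on the disjunction (y = 2 OR x = 2):
  • If y = 2: this contradicts the divisibility constraint — 2 is not a multiple of 5.
  • If x = 2: this contradicts x² < 4, which requires |x| ≤ 1.
Both branches are infeasible, so the system has no integer solution.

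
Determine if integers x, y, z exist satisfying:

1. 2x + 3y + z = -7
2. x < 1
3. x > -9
Yes

Take x = -5, y = 1, z = 0. Substituting into each constraint:
  (1) 2(-5) + 3(1) + 0 = -7 ✓
  (2) -5 < 1 ✓
  (3) -5 > -9 ✓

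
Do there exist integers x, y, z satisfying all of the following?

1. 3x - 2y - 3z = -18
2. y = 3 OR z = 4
Yes

Take x = -4, y = 3, z = 0. Substituting into each constraint:
  (1) 3(-4) - 2(3) - 3(0) = -18 ✓
  (2) y = 3, target 3 ✓ (first branch holds)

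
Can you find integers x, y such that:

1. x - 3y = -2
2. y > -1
Yes

Take x = 1, y = 1. Substituting into each constraint:
  (1) 1 - 3(1) = -2 ✓
  (2) 1 > -1 ✓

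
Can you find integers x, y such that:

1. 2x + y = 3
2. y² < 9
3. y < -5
No

A contradictory subset is {y² < 9, y < -5}. No integer assignment can satisfy these jointly:

  - y² < 9: restricts y to |y| ≤ 2
  - y < -5: bounds one variable relative to a constant

Direct contradiction: the bounds on y require y ≥ -2 and y ≤ -6 simultaneously, which is empty.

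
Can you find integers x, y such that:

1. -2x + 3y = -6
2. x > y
Yes

Take x = 3, y = 0. Substituting into each constraint:
  (1) -2(3) + 3(0) = -6 ✓
  (2) 3 > 0 ✓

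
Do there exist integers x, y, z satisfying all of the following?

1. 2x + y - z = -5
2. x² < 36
Yes

Take x = 0, y = 0, z = 5. Substituting into each constraint:
  (1) 2(0) + 0 + (-5) = -5 ✓
  (2) x² = (0)² = 0, and 0 < 36 ✓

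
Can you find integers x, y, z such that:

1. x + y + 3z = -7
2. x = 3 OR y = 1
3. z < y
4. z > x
Yes

Take x = -8, y = 1, z = 0. Substituting into each constraint:
  (1) (-8) + 1 + 3(0) = -7 ✓
  (2) y = 1, target 1 ✓ (second branch holds)
  (3) 0 < 1 ✓
  (4) 0 > -8 ✓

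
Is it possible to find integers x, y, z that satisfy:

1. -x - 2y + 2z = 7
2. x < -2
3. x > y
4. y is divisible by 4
Yes

Take x = -3, y = -4, z = -2. Substituting into each constraint:
  (1) 3 - 2(-4) + 2(-2) = 7 ✓
  (2) -3 < -2 ✓
  (3) -3 > -4 ✓
  (4) -4 = 4 × -1, remainder 0 ✓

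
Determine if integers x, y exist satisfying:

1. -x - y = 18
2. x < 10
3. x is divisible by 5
Yes

Take x = 0, y = -18. Substituting into each constraint:
  (1) 0 + 18 = 18 ✓
  (2) 0 < 10 ✓
  (3) 0 = 5 × 0, remainder 0 ✓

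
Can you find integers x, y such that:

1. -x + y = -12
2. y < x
Yes

Take x = 12, y = 0. Substituting into each constraint:
  (1) (-12) + 0 = -12 ✓
  (2) 0 < 12 ✓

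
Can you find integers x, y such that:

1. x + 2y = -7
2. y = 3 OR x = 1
Yes

Take x = 1, y = -4. Substituting into each constraint:
  (1) 1 + 2(-4) = -7 ✓
  (2) x = 1, target 1 ✓ (second branch holds)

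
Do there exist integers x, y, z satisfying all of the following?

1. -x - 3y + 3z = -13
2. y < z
Yes

Take x = 16, y = 0, z = 1. Substituting into each constraint:
  (1) (-16) - 3(0) + 3(1) = -13 ✓
  (2) 0 < 1 ✓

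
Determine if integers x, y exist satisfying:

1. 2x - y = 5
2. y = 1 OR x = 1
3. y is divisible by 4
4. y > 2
No

A contradictory subset is {2x - y = 5, y = 1 OR x = 1, y > 2}. No integer assignment can satisfy these jointly:

  - 2x - y = 5: is a linear equation tying the variables together
  - y = 1 OR x = 1: forces a choice: either y = 1 or x = 1
  - y > 2: bounds one variable relative to a constant

Split on the disjunction (y = 1 OR x = 1):
  • If y = 1: this contradicts the bound y ≥ 3.
  • If x = 1: the equation forces y = -3, which contradicts the bound y ≥ 3.
Both branches are infeasible, so the system has no integer solution.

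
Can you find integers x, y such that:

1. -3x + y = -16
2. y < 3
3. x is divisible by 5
Yes

Take x = 0, y = -16. Substituting into each constraint:
  (1) -3(0) + (-16) = -16 ✓
  (2) -16 < 3 ✓
  (3) 0 = 5 × 0, remainder 0 ✓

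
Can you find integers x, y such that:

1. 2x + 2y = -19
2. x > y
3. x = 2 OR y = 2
No

Even the single constraint (2x + 2y = -19) is infeasible over the integers.

  - 2x + 2y = -19: every term on the left is divisible by 2, so the LHS ≡ 0 (mod 2), but the RHS -19 is not — no integer solution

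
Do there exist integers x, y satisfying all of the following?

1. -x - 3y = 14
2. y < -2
Yes

Take x = -5, y = -3. Substituting into each constraint:
  (1) 5 - 3(-3) = 14 ✓
  (2) -3 < -2 ✓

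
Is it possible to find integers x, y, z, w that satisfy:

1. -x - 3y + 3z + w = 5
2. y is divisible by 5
Yes

Take x = -5, y = 0, z = 0, w = 0. Substituting into each constraint:
  (1) 5 - 3(0) + 3(0) + 0 = 5 ✓
  (2) 0 = 5 × 0, remainder 0 ✓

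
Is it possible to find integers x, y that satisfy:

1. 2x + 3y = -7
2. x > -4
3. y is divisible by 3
Yes

Take x = 1, y = -3. Substituting into each constraint:
  (1) 2(1) + 3(-3) = -7 ✓
  (2) 1 > -4 ✓
  (3) -3 = 3 × -1, remainder 0 ✓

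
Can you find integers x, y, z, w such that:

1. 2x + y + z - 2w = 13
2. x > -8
Yes

Take x = 0, y = 13, z = 0, w = 0. Substituting into each constraint:
  (1) 2(0) + 13 + 0 - 2(0) = 13 ✓
  (2) 0 > -8 ✓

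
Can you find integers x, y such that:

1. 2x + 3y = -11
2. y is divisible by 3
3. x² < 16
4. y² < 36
Yes

Take x = -1, y = -3. Substituting into each constraint:
  (1) 2(-1) + 3(-3) = -11 ✓
  (2) -3 = 3 × -1, remainder 0 ✓
  (3) x² = (-1)² = 1, and 1 < 16 ✓
  (4) y² = (-3)² = 9, and 9 < 36 ✓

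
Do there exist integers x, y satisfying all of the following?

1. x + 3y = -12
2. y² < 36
Yes

Take x = 0, y = -4. Substituting into each constraint:
  (1) 0 + 3(-4) = -12 ✓
  (2) y² = (-4)² = 16, and 16 < 36 ✓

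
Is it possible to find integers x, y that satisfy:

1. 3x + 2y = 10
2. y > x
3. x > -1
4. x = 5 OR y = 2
No

A contradictory subset is {3x + 2y = 10, y > x, x = 5 OR y = 2}. No integer assignment can satisfy these jointly:

  - 3x + 2y = 10: is a linear equation tying the variables together
  - y > x: bounds one variable relative to another variable
  - x = 5 OR y = 2: forces a choice: either x = 5 or y = 2

Split on the disjunction (x = 5 OR y = 2):
  • If x = 5: with x = 5, every remaining term of the linear equation is divisible by 2, so the left side is ≡ 0 (mod 2); but the right side -5 ≡ 1 (mod 2). No integers can satisfy it.
  • If y = 2: the equation forces x = 2, giving (y, x) = (2, 2), which violates y > x.
Both branches are infeasible, so the system has no integer solution.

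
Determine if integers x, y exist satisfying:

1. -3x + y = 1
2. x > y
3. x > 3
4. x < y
No

A contradictory subset is {x > y, x < y}. No integer assignment can satisfy these jointly:

  - x > y: bounds one variable relative to another variable
  - x < y: bounds one variable relative to another variable

Direct contradiction: x > y and y > x cannot both hold.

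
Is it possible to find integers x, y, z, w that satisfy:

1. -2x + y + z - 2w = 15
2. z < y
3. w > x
Yes

Take x = -4, y = 1, z = 0, w = -3. Substituting into each constraint:
  (1) -2(-4) + 1 + 0 - 2(-3) = 15 ✓
  (2) 0 < 1 ✓
  (3) -3 > -4 ✓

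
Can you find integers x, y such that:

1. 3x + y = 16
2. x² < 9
Yes

Take x = 0, y = 16. Substituting into each constraint:
  (1) 3(0) + 16 = 16 ✓
  (2) x² = (0)² = 0, and 0 < 9 ✓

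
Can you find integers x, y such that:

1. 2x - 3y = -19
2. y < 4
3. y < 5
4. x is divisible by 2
Yes

Take x = -8, y = 1. Substituting into each constraint:
  (1) 2(-8) - 3(1) = -19 ✓
  (2) 1 < 4 ✓
  (3) 1 < 5 ✓
  (4) -8 = 2 × -4, remainder 0 ✓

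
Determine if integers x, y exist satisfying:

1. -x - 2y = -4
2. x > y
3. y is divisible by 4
Yes

Take x = 4, y = 0. Substituting into each constraint:
  (1) (-4) - 2(0) = -4 ✓
  (2) 4 > 0 ✓
  (3) 0 = 4 × 0, remainder 0 ✓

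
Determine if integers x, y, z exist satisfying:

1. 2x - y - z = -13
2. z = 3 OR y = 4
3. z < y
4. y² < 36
Yes

Take x = -3, y = 4, z = 3. Substituting into each constraint:
  (1) 2(-3) + (-4) + (-3) = -13 ✓
  (2) z = 3, target 3 ✓ (first branch holds)
  (3) 3 < 4 ✓
  (4) y² = (4)² = 16, and 16 < 36 ✓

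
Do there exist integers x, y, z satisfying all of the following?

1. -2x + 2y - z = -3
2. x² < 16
Yes

Take x = 0, y = -1, z = 1. Substituting into each constraint:
  (1) -2(0) + 2(-1) + (-1) = -3 ✓
  (2) x² = (0)² = 0, and 0 < 16 ✓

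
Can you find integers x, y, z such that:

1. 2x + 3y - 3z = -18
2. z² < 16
Yes

Take x = -9, y = 0, z = 0. Substituting into each constraint:
  (1) 2(-9) + 3(0) - 3(0) = -18 ✓
  (2) z² = (0)² = 0, and 0 < 16 ✓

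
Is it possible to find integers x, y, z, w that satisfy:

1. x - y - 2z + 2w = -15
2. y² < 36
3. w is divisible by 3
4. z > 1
Yes

Take x = 0, y = 1, z = 7, w = 0. Substituting into each constraint:
  (1) 0 + (-1) - 2(7) + 2(0) = -15 ✓
  (2) y² = (1)² = 1, and 1 < 36 ✓
  (3) 0 = 3 × 0, remainder 0 ✓
  (4) 7 > 1 ✓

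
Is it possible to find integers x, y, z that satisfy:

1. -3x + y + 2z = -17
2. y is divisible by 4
Yes

Take x = 7, y = 0, z = 2. Substituting into each constraint:
  (1) -3(7) + 0 + 2(2) = -17 ✓
  (2) 0 = 4 × 0, remainder 0 ✓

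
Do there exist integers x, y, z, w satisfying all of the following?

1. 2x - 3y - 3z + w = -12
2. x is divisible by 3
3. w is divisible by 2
Yes

Take x = 0, y = 0, z = 4, w = 0. Substituting into each constraint:
  (1) 2(0) - 3(0) - 3(4) + 0 = -12 ✓
  (2) 0 = 3 × 0, remainder 0 ✓
  (3) 0 = 2 × 0, remainder 0 ✓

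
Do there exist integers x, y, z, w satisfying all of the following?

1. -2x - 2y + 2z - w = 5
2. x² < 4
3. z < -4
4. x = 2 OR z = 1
No

A contradictory subset is {x² < 4, z < -4, x = 2 OR z = 1}. No integer assignment can satisfy these jointly:

  - x² < 4: restricts x to |x| ≤ 1
  - z < -4: bounds one variable relative to a constant
  - x = 2 OR z = 1: forces a choice: either x = 2 or z = 1

Split on the disjunction (x = 2 OR z = 1):
  • If x = 2: this contradicts x² < 4, which requires |x| ≤ 1.
  • If z = 1: this contradicts the bound z ≤ -5.
Both branches are infeasible, so the system has no integer solution.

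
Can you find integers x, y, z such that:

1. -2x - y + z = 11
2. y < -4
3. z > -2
Yes

Take x = 0, y = -11, z = 0. Substituting into each constraint:
  (1) -2(0) + 11 + 0 = 11 ✓
  (2) -11 < -4 ✓
  (3) 0 > -2 ✓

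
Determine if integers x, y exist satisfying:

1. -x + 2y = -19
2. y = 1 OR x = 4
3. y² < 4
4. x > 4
Yes

Take x = 21, y = 1. Substituting into each constraint:
  (1) (-21) + 2(1) = -19 ✓
  (2) y = 1, target 1 ✓ (first branch holds)
  (3) y² = (1)² = 1, and 1 < 4 ✓
  (4) 21 > 4 ✓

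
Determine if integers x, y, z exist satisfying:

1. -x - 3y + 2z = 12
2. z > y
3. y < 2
Yes

Take x = -10, y = 0, z = 1. Substituting into each constraint:
  (1) 10 - 3(0) + 2(1) = 12 ✓
  (2) 1 > 0 ✓
  (3) 0 < 2 ✓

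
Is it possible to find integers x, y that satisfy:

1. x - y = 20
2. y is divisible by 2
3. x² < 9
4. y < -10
Yes

Take x = 2, y = -18. Substituting into each constraint:
  (1) 2 + 18 = 20 ✓
  (2) -18 = 2 × -9, remainder 0 ✓
  (3) x² = (2)² = 4, and 4 < 9 ✓
  (4) -18 < -10 ✓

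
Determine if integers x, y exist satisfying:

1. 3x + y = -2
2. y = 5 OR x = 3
Yes

Take x = 3, y = -11. Substituting into each constraint:
  (1) 3(3) + (-11) = -2 ✓
  (2) x = 3, target 3 ✓ (second branch holds)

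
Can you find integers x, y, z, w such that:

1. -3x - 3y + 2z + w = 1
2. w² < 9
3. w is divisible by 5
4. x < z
Yes

Take x = 1, y = 0, z = 2, w = 0. Substituting into each constraint:
  (1) -3(1) - 3(0) + 2(2) + 0 = 1 ✓
  (2) w² = (0)² = 0, and 0 < 9 ✓
  (3) 0 = 5 × 0, remainder 0 ✓
  (4) 1 < 2 ✓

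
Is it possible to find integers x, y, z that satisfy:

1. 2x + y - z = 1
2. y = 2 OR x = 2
Yes

Take x = 0, y = 2, z = 1. Substituting into each constraint:
  (1) 2(0) + 2 + (-1) = 1 ✓
  (2) y = 2, target 2 ✓ (first branch holds)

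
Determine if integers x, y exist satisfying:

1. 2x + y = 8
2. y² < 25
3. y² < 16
Yes

Take x = 4, y = 0. Substituting into each constraint:
  (1) 2(4) + 0 = 8 ✓
  (2) y² = (0)² = 0, and 0 < 25 ✓
  (3) y² = (0)² = 0, and 0 < 16 ✓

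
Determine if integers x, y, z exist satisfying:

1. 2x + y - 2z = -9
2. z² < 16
Yes

Take x = 0, y = -9, z = 0. Substituting into each constraint:
  (1) 2(0) + (-9) - 2(0) = -9 ✓
  (2) z² = (0)² = 0, and 0 < 16 ✓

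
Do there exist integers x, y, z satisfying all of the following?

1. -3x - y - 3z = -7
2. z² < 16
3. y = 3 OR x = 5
Yes

Take x = 5, y = 1, z = -3. Substituting into each constraint:
  (1) -3(5) + (-1) - 3(-3) = -7 ✓
  (2) z² = (-3)² = 9, and 9 < 16 ✓
  (3) x = 5, target 5 ✓ (second branch holds)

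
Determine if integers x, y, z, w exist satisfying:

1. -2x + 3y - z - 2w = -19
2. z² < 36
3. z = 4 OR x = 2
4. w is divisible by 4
Yes

Take x = 0, y = -5, z = 4, w = 0. Substituting into each constraint:
  (1) -2(0) + 3(-5) + (-4) - 2(0) = -19 ✓
  (2) z² = (4)² = 16, and 16 < 36 ✓
  (3) z = 4, target 4 ✓ (first branch holds)
  (4) 0 = 4 × 0, remainder 0 ✓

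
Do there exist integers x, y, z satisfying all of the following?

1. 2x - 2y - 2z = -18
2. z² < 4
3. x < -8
Yes

Take x = -9, y = 0, z = 0. Substituting into each constraint:
  (1) 2(-9) - 2(0) - 2(0) = -18 ✓
  (2) z² = (0)² = 0, and 0 < 4 ✓
  (3) -9 < -8 ✓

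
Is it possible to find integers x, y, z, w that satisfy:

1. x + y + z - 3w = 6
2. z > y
Yes

Take x = 0, y = 1, z = 2, w = -1. Substituting into each constraint:
  (1) 0 + 1 + 2 - 3(-1) = 6 ✓
  (2) 2 > 1 ✓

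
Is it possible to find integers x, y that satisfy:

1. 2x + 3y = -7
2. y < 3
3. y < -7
Yes

Take x = 10, y = -9. Substituting into each constraint:
  (1) 2(10) + 3(-9) = -7 ✓
  (2) -9 < 3 ✓
  (3) -9 < -7 ✓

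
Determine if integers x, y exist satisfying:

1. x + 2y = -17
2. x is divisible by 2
No

The full constraint system is jointly infeasible over the integers. Each constraint and what it forces:

  - x + 2y = -17: is a linear equation tying the variables together
  - x is divisible by 2: restricts x to multiples of 2

Modular obstruction: writing x = 2x', every remaining term of the linear equation is divisible by 2, so the left side is ≡ 0 (mod 2); but the right side -17 ≡ 1 (mod 2). No integers can satisfy it.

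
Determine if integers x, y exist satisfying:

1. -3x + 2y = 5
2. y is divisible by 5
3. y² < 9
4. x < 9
No

A contradictory subset is {-3x + 2y = 5, y is divisible by 5, y² < 9}. No integer assignment can satisfy these jointly:

  - -3x + 2y = 5: is a linear equation tying the variables together
  - y is divisible by 5: restricts y to multiples of 5
  - y² < 9: restricts y to |y| ≤ 2

The bounds confine y to {0} with 5 | y. For each value, substitute into the equation:
  • y = 0: the equation gives -3x = 5, so x would not be an integer.
Every case fails, so no integer solution exists.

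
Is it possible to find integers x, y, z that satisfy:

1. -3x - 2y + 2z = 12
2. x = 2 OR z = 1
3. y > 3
Yes

Take x = -6, y = 4, z = 1. Substituting into each constraint:
  (1) -3(-6) - 2(4) + 2(1) = 12 ✓
  (2) z = 1, target 1 ✓ (second branch holds)
  (3) 4 > 3 ✓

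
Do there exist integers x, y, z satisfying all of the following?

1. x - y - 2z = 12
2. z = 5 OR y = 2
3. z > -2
Yes

Take x = 14, y = 2, z = 0. Substituting into each constraint:
  (1) 14 + (-2) - 2(0) = 12 ✓
  (2) y = 2, target 2 ✓ (second branch holds)
  (3) 0 > -2 ✓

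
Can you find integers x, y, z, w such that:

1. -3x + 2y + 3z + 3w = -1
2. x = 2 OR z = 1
Yes

Take x = 2, y = 4, z = -1, w = 0. Substituting into each constraint:
  (1) -3(2) + 2(4) + 3(-1) + 3(0) = -1 ✓
  (2) x = 2, target 2 ✓ (first branch holds)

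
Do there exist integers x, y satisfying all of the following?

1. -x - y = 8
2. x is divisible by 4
Yes

Take x = 0, y = -8. Substituting into each constraint:
  (1) 0 + 8 = 8 ✓
  (2) 0 = 4 × 0, remainder 0 ✓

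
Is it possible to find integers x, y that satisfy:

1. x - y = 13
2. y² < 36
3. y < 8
Yes

Take x = 13, y = 0. Substituting into each constraint:
  (1) 13 + 0 = 13 ✓
  (2) y² = (0)² = 0, and 0 < 36 ✓
  (3) 0 < 8 ✓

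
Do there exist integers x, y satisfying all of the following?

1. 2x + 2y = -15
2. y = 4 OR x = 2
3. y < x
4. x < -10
No

Even the single constraint (2x + 2y = -15) is infeasible over the integers.

  - 2x + 2y = -15: every term on the left is divisible by 2, so the LHS ≡ 0 (mod 2), but the RHS -15 is not — no integer solution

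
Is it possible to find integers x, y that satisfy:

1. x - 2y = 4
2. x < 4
Yes

Take x = 2, y = -1. Substituting into each constraint:
  (1) 2 - 2(-1) = 4 ✓
  (2) 2 < 4 ✓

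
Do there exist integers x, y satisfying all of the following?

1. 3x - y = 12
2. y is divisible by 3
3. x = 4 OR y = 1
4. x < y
No

A contradictory subset is {3x - y = 12, x = 4 OR y = 1, x < y}. No integer assignment can satisfy these jointly:

  - 3x - y = 12: is a linear equation tying the variables together
  - x = 4 OR y = 1: forces a choice: either x = 4 or y = 1
  - x < y: bounds one variable relative to another variable

Split on the disjunction (x = 4 OR y = 1):
  • If x = 4: the equation forces y = 0, giving (x, y) = (4, 0), which violates y > x.
  • If y = 1: with y = 1, every remaining term of the linear equation is divisible by 3, so the left side is ≡ 0 (mod 3); but the right side 13 ≡ 1 (mod 3). No integers can satisfy it.
Both branches are infeasible, so the system has no integer solution.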